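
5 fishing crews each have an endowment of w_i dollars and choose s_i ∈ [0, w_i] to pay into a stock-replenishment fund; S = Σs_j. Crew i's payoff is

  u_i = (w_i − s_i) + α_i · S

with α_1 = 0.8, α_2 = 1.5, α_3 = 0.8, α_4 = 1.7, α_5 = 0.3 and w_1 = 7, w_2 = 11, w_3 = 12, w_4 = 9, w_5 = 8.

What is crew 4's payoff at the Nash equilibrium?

34

∂u_i/∂s_i = α_i − 1, so crew i contributes w_i if α_i > 1, else 0.
α_i > 1 for i ∈ {2, 4}; NE contributions (0, 11, 0, 9, 0), S = 20.
u_4 = (9 − 9) + 1.7·20 = 34.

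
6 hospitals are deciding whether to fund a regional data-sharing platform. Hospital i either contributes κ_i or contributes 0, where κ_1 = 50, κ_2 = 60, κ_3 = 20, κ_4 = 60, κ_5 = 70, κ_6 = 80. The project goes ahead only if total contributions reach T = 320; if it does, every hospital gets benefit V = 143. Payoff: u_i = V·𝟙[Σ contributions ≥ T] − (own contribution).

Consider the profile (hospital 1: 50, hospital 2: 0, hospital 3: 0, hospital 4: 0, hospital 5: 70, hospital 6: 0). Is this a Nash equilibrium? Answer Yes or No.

Total = 120 < 320: not provided.
Hospital 1 (pledges 50, payoff -50): dropping to 0 → total 70, payoff 0. Profitable deviation.

No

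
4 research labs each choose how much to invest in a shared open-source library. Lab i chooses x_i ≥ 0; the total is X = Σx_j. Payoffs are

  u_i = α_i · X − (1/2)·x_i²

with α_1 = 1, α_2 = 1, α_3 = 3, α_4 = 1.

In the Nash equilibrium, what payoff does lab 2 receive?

5.5

Lab i's FOC: ∂u_i/∂x_i = α_i − x_i = 0, so x_i* = α_i.
NE contributions = (1, 1, 3, 1); X = 6.
u_2 = α_2·X − ½·(x_2)² = 1·6 − ½·1² = 5.5.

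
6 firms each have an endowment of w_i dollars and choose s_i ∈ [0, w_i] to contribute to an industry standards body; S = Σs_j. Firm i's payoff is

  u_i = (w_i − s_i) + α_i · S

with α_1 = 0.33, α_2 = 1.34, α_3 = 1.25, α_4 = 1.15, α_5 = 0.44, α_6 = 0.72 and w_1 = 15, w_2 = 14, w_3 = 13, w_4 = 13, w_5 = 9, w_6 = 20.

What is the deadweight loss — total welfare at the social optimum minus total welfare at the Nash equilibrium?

186.12

∂u_i/∂s_i = α_i − 1, so firm i contributes w_i if α_i > 1, else 0.
α_i > 1 for i ∈ {2, 3, 4}; NE contributions (0, 14, 13, 13, 0, 0), S = 40.
W^NE = Σw_i − S^NE + (Σα_i)·S^NE = 84 + 4.23·40 = 253.2.
Planner: ∂(Σu_j)/∂s_i = Σα_j − 1 = 4.23 > 0, so everyone contributes w_i; S^SO = 84, W^SO = 84 + 4.23·84 = 439.32.
Deadweight loss = 186.12.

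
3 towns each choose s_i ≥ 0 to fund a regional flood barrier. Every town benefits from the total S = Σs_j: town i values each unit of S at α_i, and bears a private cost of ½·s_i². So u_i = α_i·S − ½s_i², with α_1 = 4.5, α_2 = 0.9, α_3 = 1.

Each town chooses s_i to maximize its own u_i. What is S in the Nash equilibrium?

6.4

Town i's FOC: ∂u_i/∂s_i = α_i − s_i = 0, so s_i* = α_i.
NE contributions = (4.5, 0.9, 1); S = 6.4.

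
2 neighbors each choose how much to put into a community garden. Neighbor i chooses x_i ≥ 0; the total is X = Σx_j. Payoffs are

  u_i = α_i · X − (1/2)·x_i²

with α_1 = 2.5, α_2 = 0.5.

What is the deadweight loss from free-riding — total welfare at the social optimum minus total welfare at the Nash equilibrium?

3.25

Neighbor i's FOC: ∂u_i/∂x_i = α_i − x_i = 0, so x_i* = α_i.
NE contributions = (2.5, 0.5); X = 3.
W^NE = (Σα)·X − ½Σα_i² = 3² − ½·6.5 = 5.75.
Planner sets x_i = Σα_j = 3 for every i, so X^SO = 2·3 = 6.
W^SO = (Σα)·X^SO − ½·2·(Σα)² = (2/2)·3² = 9.
Deadweight loss = W^SO − W^NE = 3.25.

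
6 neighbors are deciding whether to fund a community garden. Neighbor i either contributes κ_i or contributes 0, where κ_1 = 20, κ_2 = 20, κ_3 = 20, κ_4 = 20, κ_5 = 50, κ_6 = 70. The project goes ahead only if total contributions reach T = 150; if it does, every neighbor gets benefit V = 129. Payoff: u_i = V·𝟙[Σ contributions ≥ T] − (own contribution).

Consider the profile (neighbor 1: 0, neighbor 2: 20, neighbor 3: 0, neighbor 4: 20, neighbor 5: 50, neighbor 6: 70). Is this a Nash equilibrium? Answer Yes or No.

Yes

Total = 160 ≥ 150: provided.
Neighbor 1 (pledges 0, payoff 129): pledging 20 → total 180, payoff 109. No gain.
Neighbor 2 (pledges 20, payoff 109): dropping to 0 → total 140, payoff 0. No gain.
Neighbor 3 (pledges 0, payoff 129): pledging 20 → total 180, payoff 109. No gain.
Neighbor 4 (pledges 20, payoff 109): dropping to 0 → total 140, payoff 0. No gain.
Neighbor 5 (pledges 50, payoff 79): dropping to 0 → total 110, payoff 0. No gain.
Neighbor 6 (pledges 70, payoff 59): dropping to 0 → total 90, payoff 0. No gain.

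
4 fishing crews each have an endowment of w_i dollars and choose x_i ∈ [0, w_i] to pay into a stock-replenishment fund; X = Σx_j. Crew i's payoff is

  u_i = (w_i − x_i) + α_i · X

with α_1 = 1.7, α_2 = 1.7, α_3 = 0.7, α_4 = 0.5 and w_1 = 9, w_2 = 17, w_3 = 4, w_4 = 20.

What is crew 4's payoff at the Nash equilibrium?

∂u_i/∂x_i = α_i − 1, so crew i contributes w_i if α_i > 1, else 0.
α_i > 1 for i ∈ {1, 2}; NE contributions (9, 17, 0, 0), X = 26.
u_4 = (20 − 0) + 0.5·26 = 33.

33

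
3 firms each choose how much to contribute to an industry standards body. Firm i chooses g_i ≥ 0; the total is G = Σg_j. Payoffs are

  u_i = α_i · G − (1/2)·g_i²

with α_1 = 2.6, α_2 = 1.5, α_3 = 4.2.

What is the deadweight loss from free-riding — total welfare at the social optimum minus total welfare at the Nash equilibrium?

47.77

Firm i's FOC: ∂u_i/∂g_i = α_i − g_i = 0, so g_i* = α_i.
NE contributions = (2.6, 1.5, 4.2); G = 8.3.
W^NE = (Σα)·G − ½Σα_i² = 8.3² − ½·26.65 = 55.565.
Planner sets g_i = Σα_j = 8.3 for every i, so G^SO = 3·8.3 = 24.9.
W^SO = (Σα)·G^SO − ½·3·(Σα)² = (3/2)·8.3² = 103.335.
Deadweight loss = W^SO − W^NE = 47.77.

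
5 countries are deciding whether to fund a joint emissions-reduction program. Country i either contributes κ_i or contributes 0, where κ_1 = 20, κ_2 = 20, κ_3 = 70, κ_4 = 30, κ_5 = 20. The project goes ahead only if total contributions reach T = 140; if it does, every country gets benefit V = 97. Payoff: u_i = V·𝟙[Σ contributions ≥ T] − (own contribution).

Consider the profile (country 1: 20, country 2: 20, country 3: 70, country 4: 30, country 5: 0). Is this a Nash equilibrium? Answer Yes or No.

Total = 140 ≥ 140: provided.
Country 1 (pledges 20, payoff 77): dropping to 0 → total 120, payoff 0. No gain.
Country 2 (pledges 20, payoff 77): dropping to 0 → total 120, payoff 0. No gain.
Country 3 (pledges 70, payoff 27): dropping to 0 → total 70, payoff 0. No gain.
Country 4 (pledges 30, payoff 67): dropping to 0 → total 110, payoff 0. No gain.
Country 5 (pledges 0, payoff 97): pledging 20 → total 160, payoff 77. No gain.

Yes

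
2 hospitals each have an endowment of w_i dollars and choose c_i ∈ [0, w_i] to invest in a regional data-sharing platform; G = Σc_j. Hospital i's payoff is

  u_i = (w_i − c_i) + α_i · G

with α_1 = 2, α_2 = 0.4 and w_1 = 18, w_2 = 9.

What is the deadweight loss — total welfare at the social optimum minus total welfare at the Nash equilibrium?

∂u_i/∂c_i = α_i − 1, so hospital i contributes w_i if α_i > 1, else 0.
α_i > 1 for i ∈ {1}; NE contributions (18, 0), G = 18.
W^NE = Σw_i − G^NE + (Σα_i)·G^NE = 27 + 1.4·18 = 52.2.
Planner: ∂(Σu_j)/∂c_i = Σα_j − 1 = 1.4 > 0, so everyone contributes w_i; G^SO = 27, W^SO = 27 + 1.4·27 = 64.8.
Deadweight loss = 12.6.

12.6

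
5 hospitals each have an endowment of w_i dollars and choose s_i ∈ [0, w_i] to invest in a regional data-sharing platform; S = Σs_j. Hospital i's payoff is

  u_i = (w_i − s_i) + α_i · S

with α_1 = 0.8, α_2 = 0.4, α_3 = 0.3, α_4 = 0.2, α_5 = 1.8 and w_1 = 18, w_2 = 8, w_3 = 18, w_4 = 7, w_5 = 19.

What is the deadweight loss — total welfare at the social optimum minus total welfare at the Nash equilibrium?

127.5

∂u_i/∂s_i = α_i − 1, so hospital i contributes w_i if α_i > 1, else 0.
α_i > 1 for i ∈ {5}; NE contributions (0, 0, 0, 0, 19), S = 19.
W^NE = Σw_i − S^NE + (Σα_i)·S^NE = 70 + 2.5·19 = 117.5.
Planner: ∂(Σu_j)/∂s_i = Σα_j − 1 = 2.5 > 0, so everyone contributes w_i; S^SO = 70, W^SO = 70 + 2.5·70 = 245.
Deadweight loss = 127.5.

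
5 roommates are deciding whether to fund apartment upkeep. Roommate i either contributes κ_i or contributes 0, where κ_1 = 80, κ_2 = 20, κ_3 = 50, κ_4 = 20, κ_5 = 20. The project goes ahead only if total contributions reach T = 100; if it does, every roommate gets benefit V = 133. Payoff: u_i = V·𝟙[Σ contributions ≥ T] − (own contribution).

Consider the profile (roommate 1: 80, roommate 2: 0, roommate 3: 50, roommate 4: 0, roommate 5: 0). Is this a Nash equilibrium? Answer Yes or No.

Total = 130 ≥ 100: provided.
Roommate 1 (pledges 80, payoff 53): dropping to 0 → total 50, payoff 0. No gain.
Roommate 2 (pledges 0, payoff 133): pledging 20 → total 150, payoff 113. No gain.
Roommate 3 (pledges 50, payoff 83): dropping to 0 → total 80, payoff 0. No gain.
Roommate 4 (pledges 0, payoff 133): pledging 20 → total 150, payoff 113. No gain.
Roommate 5 (pledges 0, payoff 133): pledging 20 → total 150, payoff 113. No gain.

Yes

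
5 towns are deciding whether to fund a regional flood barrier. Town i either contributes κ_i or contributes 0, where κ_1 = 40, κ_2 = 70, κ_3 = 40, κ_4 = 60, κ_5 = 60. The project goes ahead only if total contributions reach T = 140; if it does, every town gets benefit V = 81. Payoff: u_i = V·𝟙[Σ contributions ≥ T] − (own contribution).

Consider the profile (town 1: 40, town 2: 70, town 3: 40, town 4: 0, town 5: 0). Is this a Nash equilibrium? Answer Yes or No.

Yes

Total = 150 ≥ 140: provided.
Town 1 (pledges 40, payoff 41): dropping to 0 → total 110, payoff 0. No gain.
Town 2 (pledges 70, payoff 11): dropping to 0 → total 80, payoff 0. No gain.
Town 3 (pledges 40, payoff 41): dropping to 0 → total 110, payoff 0. No gain.
Town 4 (pledges 0, payoff 81): pledging 60 → total 210, payoff 21. No gain.
Town 5 (pledges 0, payoff 81): pledging 60 → total 210, payoff 21. No gain.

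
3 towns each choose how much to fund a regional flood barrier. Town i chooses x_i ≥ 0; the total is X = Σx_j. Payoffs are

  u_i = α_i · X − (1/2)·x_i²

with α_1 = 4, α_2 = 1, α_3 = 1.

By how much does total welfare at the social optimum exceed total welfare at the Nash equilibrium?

Town i's FOC: ∂u_i/∂x_i = α_i − x_i = 0, so x_i* = α_i.
NE contributions = (4, 1, 1); X = 6.
W^NE = (Σα)·X − ½Σα_i² = 6² − ½·18 = 27.
Planner sets x_i = Σα_j = 6 for every i, so X^SO = 3·6 = 18.
W^SO = (Σα)·X^SO − ½·3·(Σα)² = (3/2)·6² = 54.
Deadweight loss = W^SO − W^NE = 27.

27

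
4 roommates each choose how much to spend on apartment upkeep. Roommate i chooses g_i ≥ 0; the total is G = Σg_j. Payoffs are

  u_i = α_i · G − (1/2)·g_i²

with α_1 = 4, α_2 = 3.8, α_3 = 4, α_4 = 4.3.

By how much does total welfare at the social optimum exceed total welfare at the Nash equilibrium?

Roommate i's FOC: ∂u_i/∂g_i = α_i − g_i = 0, so g_i* = α_i.
NE contributions = (4, 3.8, 4, 4.3); G = 16.1.
W^NE = (Σα)·G − ½Σα_i² = 16.1² − ½·64.93 = 226.745.
Planner sets g_i = Σα_j = 16.1 for every i, so G^SO = 4·16.1 = 64.4.
W^SO = (Σα)·G^SO − ½·4·(Σα)² = (4/2)·16.1² = 518.42.
Deadweight loss = W^SO − W^NE = 291.675.

291.675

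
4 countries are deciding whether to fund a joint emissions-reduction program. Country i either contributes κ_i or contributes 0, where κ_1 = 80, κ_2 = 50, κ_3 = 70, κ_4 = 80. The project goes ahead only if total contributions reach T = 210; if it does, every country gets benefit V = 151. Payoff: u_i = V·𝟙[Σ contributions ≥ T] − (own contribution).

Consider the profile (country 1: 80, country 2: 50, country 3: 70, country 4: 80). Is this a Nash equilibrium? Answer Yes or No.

Total = 280 ≥ 210: provided.
Country 1 (pledges 80, payoff 71): dropping to 0 → total 200, payoff 0. No gain.
Country 2 (pledges 50, payoff 101): dropping to 0 → total 230, payoff 151. Profitable deviation.

No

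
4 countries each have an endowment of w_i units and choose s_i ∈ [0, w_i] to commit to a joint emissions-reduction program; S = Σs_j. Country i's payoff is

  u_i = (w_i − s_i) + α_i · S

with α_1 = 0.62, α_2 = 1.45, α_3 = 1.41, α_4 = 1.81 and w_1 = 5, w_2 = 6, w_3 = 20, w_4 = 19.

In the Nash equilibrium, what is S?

45

∂u_i/∂s_i = α_i − 1, so country i contributes w_i if α_i > 1, else 0.
α_i > 1 for i ∈ {2, 3, 4}; NE contributions (0, 6, 20, 19), S = 45.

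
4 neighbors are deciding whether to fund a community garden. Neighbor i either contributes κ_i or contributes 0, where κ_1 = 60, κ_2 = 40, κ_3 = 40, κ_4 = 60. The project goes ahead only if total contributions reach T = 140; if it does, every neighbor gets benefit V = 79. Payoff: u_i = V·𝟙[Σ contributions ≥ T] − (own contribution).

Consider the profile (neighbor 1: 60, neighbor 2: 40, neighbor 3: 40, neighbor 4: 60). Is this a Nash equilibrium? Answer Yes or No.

Total = 200 ≥ 140: provided.
Neighbor 1 (pledges 60, payoff 19): dropping to 0 → total 140, payoff 79. Profitable deviation.

No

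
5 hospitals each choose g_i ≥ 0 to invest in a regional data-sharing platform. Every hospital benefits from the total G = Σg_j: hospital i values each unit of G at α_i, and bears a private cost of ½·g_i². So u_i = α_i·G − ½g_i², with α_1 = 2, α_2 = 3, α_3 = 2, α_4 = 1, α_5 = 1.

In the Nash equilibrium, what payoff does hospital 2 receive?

22.5

Hospital i's FOC: ∂u_i/∂g_i = α_i − g_i = 0, so g_i* = α_i.
NE contributions = (2, 3, 2, 1, 1); G = 9.
u_2 = α_2·G − ½·(g_2)² = 3·9 − ½·3² = 22.5.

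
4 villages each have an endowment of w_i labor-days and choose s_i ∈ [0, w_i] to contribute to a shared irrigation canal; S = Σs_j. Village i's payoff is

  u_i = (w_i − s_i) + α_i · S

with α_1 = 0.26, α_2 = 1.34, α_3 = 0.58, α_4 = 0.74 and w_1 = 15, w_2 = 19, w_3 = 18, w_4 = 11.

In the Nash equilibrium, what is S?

19

∂u_i/∂s_i = α_i − 1, so village i contributes w_i if α_i > 1, else 0.
α_i > 1 for i ∈ {2}; NE contributions (0, 19, 0, 0), S = 19.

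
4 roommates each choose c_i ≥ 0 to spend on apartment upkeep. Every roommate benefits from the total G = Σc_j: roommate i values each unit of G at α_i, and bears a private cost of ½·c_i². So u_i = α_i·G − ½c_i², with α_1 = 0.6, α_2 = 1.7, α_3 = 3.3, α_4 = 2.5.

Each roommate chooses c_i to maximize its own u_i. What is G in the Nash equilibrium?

8.1

Roommate i's FOC: ∂u_i/∂c_i = α_i − c_i = 0, so c_i* = α_i.
NE contributions = (0.6, 1.7, 3.3, 2.5); G = 8.1.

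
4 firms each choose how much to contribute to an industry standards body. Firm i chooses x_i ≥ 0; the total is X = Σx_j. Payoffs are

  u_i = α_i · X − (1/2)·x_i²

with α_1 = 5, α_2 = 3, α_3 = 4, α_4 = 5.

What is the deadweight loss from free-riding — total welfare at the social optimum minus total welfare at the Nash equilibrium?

Firm i's FOC: ∂u_i/∂x_i = α_i − x_i = 0, so x_i* = α_i.
NE contributions = (5, 3, 4, 5); X = 17.
W^NE = (Σα)·X − ½Σα_i² = 17² − ½·75 = 251.5.
Planner sets x_i = Σα_j = 17 for every i, so X^SO = 4·17 = 68.
W^SO = (Σα)·X^SO − ½·4·(Σα)² = (4/2)·17² = 578.
Deadweight loss = W^SO − W^NE = 326.5.

326.5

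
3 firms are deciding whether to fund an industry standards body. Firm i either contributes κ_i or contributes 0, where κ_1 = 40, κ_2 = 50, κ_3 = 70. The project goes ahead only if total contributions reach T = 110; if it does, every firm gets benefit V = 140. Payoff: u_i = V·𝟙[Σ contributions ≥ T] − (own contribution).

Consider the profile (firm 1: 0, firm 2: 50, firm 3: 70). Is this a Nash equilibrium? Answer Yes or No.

Total = 120 ≥ 110: provided.
Firm 1 (pledges 0, payoff 140): pledging 40 → total 160, payoff 100. No gain.
Firm 2 (pledges 50, payoff 90): dropping to 0 → total 70, payoff 0. No gain.
Firm 3 (pledges 70, payoff 70): dropping to 0 → total 50, payoff 0. No gain.

Yes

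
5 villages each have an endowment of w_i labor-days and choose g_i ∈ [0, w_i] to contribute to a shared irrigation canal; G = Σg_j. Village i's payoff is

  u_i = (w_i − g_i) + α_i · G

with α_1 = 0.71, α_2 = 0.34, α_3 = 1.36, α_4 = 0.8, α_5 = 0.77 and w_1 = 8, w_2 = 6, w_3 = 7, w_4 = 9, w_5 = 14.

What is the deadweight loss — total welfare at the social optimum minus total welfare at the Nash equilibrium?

∂u_i/∂g_i = α_i − 1, so village i contributes w_i if α_i > 1, else 0.
α_i > 1 for i ∈ {3}; NE contributions (0, 0, 7, 0, 0), G = 7.
W^NE = Σw_i − G^NE + (Σα_i)·G^NE = 44 + 2.98·7 = 64.86.
Planner: ∂(Σu_j)/∂g_i = Σα_j − 1 = 2.98 > 0, so everyone contributes w_i; G^SO = 44, W^SO = 44 + 2.98·44 = 175.12.
Deadweight loss = 110.26.

110.26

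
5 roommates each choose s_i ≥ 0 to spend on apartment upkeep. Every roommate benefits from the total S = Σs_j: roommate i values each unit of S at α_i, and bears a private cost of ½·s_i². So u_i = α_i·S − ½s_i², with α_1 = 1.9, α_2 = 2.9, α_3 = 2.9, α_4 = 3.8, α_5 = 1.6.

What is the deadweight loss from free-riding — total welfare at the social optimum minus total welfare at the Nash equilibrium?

276.13

Roommate i's FOC: ∂u_i/∂s_i = α_i − s_i = 0, so s_i* = α_i.
NE contributions = (1.9, 2.9, 2.9, 3.8, 1.6); S = 13.1.
W^NE = (Σα)·S − ½Σα_i² = 13.1² − ½·37.43 = 152.895.
Planner sets s_i = Σα_j = 13.1 for every i, so S^SO = 5·13.1 = 65.5.
W^SO = (Σα)·S^SO − ½·5·(Σα)² = (5/2)·13.1² = 429.025.
Deadweight loss = W^SO − W^NE = 276.13.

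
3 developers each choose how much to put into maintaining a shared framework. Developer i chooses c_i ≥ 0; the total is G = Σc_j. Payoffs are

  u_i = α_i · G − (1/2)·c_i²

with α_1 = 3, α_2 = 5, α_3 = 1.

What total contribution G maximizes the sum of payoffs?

Planner FOC: ∂(Σu_j)/∂c_i = (Σα_j) − c_i = 0, so c_i^SO = Σα_j = 9 for every i; G^SO = 27.

27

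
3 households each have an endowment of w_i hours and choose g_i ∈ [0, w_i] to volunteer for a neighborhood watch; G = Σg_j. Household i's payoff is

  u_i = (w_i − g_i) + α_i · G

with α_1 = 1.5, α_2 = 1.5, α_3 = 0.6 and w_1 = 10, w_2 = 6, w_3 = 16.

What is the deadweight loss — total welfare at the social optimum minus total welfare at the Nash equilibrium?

41.6

∂u_i/∂g_i = α_i − 1, so household i contributes w_i if α_i > 1, else 0.
α_i > 1 for i ∈ {1, 2}; NE contributions (10, 6, 0), G = 16.
W^NE = Σw_i − G^NE + (Σα_i)·G^NE = 32 + 2.6·16 = 73.6.
Planner: ∂(Σu_j)/∂g_i = Σα_j − 1 = 2.6 > 0, so everyone contributes w_i; G^SO = 32, W^SO = 32 + 2.6·32 = 115.2.
Deadweight loss = 41.6.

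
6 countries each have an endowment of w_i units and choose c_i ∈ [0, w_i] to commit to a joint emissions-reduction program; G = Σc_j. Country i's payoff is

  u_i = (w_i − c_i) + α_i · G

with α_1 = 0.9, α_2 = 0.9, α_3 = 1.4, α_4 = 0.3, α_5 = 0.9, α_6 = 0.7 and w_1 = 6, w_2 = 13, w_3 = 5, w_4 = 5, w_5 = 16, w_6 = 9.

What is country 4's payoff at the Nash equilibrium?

6.5

∂u_i/∂c_i = α_i − 1, so country i contributes w_i if α_i > 1, else 0.
α_i > 1 for i ∈ {3}; NE contributions (0, 0, 5, 0, 0, 0), G = 5.
u_4 = (5 − 0) + 0.3·5 = 6.5.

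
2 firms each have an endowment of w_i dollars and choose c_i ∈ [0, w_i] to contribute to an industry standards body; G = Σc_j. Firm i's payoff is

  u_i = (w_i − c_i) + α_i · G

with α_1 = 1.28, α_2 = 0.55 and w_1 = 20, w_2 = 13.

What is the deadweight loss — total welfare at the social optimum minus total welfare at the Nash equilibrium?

10.79

∂u_i/∂c_i = α_i − 1, so firm i contributes w_i if α_i > 1, else 0.
α_i > 1 for i ∈ {1}; NE contributions (20, 0), G = 20.
W^NE = Σw_i − G^NE + (Σα_i)·G^NE = 33 + 0.83·20 = 49.6.
Planner: ∂(Σu_j)/∂c_i = Σα_j − 1 = 0.83 > 0, so everyone contributes w_i; G^SO = 33, W^SO = 33 + 0.83·33 = 60.39.
Deadweight loss = 10.79.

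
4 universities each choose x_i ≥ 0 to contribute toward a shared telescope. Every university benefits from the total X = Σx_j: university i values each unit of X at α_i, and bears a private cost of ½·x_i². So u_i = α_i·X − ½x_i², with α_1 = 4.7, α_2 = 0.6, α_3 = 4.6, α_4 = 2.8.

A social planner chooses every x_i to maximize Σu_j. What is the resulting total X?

Planner FOC: ∂(Σu_j)/∂x_i = (Σα_j) − x_i = 0, so x_i^SO = Σα_j = 12.7 for every i; X^SO = 50.8.

50.8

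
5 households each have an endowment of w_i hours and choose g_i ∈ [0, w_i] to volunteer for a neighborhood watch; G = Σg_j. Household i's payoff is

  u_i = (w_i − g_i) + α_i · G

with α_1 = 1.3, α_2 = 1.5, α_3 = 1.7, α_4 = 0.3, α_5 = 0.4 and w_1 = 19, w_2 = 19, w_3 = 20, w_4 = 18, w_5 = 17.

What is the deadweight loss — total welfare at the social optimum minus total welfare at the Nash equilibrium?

147

∂u_i/∂g_i = α_i − 1, so household i contributes w_i if α_i > 1, else 0.
α_i > 1 for i ∈ {1, 2, 3}; NE contributions (19, 19, 20, 0, 0), G = 58.
W^NE = Σw_i − G^NE + (Σα_i)·G^NE = 93 + 4.2·58 = 336.6.
Planner: ∂(Σu_j)/∂g_i = Σα_j − 1 = 4.2 > 0, so everyone contributes w_i; G^SO = 93, W^SO = 93 + 4.2·93 = 483.6.
Deadweight loss = 147.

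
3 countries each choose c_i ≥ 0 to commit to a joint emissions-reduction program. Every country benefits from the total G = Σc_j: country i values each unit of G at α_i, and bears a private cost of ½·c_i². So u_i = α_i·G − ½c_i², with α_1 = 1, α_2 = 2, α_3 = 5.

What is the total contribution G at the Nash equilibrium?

8

Country i's FOC: ∂u_i/∂c_i = α_i − c_i = 0, so c_i* = α_i.
NE contributions = (1, 2, 5); G = 8.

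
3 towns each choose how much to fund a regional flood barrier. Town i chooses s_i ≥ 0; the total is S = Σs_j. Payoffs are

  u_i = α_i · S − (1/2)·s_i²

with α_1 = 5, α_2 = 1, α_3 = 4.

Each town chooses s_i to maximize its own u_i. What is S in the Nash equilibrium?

10

Town i's FOC: ∂u_i/∂s_i = α_i − s_i = 0, so s_i* = α_i.
NE contributions = (5, 1, 4); S = 10.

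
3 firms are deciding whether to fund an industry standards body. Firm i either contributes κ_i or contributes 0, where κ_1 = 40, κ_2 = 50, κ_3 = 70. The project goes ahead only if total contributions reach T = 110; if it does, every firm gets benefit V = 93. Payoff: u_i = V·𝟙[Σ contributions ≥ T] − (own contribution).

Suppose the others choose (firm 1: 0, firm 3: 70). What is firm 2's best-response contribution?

Others' total = 70. Contributing 50 brings total to 120 ≥ 110: gain V − κ_2 = 43.
Best response: 50.

50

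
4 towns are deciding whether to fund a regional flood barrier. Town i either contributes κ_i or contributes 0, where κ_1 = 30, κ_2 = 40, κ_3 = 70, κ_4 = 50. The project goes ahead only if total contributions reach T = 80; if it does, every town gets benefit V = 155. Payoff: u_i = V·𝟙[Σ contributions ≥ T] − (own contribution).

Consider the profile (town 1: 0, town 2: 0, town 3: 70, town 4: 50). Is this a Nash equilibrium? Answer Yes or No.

Total = 120 ≥ 80: provided.
Town 1 (pledges 0, payoff 155): pledging 30 → total 150, payoff 125. No gain.
Town 2 (pledges 0, payoff 155): pledging 40 → total 160, payoff 115. No gain.
Town 3 (pledges 70, payoff 85): dropping to 0 → total 50, payoff 0. No gain.
Town 4 (pledges 50, payoff 105): dropping to 0 → total 70, payoff 0. No gain.

Yes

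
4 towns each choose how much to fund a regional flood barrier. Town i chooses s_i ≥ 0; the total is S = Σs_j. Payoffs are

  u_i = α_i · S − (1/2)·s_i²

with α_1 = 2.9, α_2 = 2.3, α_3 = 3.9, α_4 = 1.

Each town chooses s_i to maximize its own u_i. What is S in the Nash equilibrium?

10.1

Town i's FOC: ∂u_i/∂s_i = α_i − s_i = 0, so s_i* = α_i.
NE contributions = (2.9, 2.3, 3.9, 1); S = 10.1.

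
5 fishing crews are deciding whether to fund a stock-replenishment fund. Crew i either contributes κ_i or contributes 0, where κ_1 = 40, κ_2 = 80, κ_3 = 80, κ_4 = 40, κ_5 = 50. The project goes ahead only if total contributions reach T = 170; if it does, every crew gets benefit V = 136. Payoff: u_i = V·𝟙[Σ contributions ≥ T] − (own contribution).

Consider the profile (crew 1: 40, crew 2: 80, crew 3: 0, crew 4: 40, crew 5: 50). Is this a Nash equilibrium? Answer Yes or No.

Total = 210 ≥ 170: provided.
Crew 1 (pledges 40, payoff 96): dropping to 0 → total 170, payoff 136. Profitable deviation.

No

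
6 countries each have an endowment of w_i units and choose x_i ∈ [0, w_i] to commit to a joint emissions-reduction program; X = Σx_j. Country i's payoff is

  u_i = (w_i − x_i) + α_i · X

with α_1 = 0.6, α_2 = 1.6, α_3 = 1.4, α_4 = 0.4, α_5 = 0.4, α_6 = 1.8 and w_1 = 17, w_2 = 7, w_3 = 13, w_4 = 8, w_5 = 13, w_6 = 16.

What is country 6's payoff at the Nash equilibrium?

64.8

∂u_i/∂x_i = α_i − 1, so country i contributes w_i if α_i > 1, else 0.
α_i > 1 for i ∈ {2, 3, 6}; NE contributions (0, 7, 13, 0, 0, 16), X = 36.
u_6 = (16 − 16) + 1.8·36 = 64.8.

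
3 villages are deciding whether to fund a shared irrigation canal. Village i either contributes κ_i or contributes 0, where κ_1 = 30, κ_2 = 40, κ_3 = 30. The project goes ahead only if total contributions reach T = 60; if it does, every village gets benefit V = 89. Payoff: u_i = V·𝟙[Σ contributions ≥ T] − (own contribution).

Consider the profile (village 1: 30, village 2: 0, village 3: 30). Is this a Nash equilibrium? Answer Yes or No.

Total = 60 ≥ 60: provided.
Village 1 (pledges 30, payoff 59): dropping to 0 → total 30, payoff 0. No gain.
Village 2 (pledges 0, payoff 89): pledging 40 → total 100, payoff 49. No gain.
Village 3 (pledges 30, payoff 59): dropping to 0 → total 30, payoff 0. No gain.

Yes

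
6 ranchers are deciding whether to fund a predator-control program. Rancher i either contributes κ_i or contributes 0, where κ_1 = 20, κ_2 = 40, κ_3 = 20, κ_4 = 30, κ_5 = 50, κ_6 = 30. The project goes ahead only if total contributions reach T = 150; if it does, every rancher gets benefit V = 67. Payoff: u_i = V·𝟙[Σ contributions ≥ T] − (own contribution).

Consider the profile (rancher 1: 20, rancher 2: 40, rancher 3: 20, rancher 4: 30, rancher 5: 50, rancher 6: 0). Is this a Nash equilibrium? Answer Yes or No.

Yes

Total = 160 ≥ 150: provided.
Rancher 1 (pledges 20, payoff 47): dropping to 0 → total 140, payoff 0. No gain.
Rancher 2 (pledges 40, payoff 27): dropping to 0 → total 120, payoff 0. No gain.
Rancher 3 (pledges 20, payoff 47): dropping to 0 → total 140, payoff 0. No gain.
Rancher 4 (pledges 30, payoff 37): dropping to 0 → total 130, payoff 0. No gain.
Rancher 5 (pledges 50, payoff 17): dropping to 0 → total 110, payoff 0. No gain.
Rancher 6 (pledges 0, payoff 67): pledging 30 → total 190, payoff 37. No gain.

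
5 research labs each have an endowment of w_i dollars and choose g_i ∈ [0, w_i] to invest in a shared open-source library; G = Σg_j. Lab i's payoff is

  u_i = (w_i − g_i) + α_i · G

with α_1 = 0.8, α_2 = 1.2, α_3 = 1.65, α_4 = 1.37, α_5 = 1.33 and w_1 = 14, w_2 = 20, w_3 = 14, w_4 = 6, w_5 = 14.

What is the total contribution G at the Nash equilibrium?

∂u_i/∂g_i = α_i − 1, so lab i contributes w_i if α_i > 1, else 0.
α_i > 1 for i ∈ {2, 3, 4, 5}; NE contributions (0, 20, 14, 6, 14), G = 54.

54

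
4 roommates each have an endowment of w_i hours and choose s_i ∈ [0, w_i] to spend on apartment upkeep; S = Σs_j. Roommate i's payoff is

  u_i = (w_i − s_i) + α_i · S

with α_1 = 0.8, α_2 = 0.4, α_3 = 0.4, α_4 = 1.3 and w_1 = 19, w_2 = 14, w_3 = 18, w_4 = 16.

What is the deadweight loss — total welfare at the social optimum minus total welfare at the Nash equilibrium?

∂u_i/∂s_i = α_i − 1, so roommate i contributes w_i if α_i > 1, else 0.
α_i > 1 for i ∈ {4}; NE contributions (0, 0, 0, 16), S = 16.
W^NE = Σw_i − S^NE + (Σα_i)·S^NE = 67 + 1.9·16 = 97.4.
Planner: ∂(Σu_j)/∂s_i = Σα_j − 1 = 1.9 > 0, so everyone contributes w_i; S^SO = 67, W^SO = 67 + 1.9·67 = 194.3.
Deadweight loss = 96.9.

96.9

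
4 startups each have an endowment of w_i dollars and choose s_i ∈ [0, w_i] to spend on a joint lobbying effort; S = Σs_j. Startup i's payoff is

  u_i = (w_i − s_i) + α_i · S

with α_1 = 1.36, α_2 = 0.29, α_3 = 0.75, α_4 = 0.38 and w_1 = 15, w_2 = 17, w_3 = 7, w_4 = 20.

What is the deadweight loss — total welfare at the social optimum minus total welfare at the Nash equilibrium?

78.32

∂u_i/∂s_i = α_i − 1, so startup i contributes w_i if α_i > 1, else 0.
α_i > 1 for i ∈ {1}; NE contributions (15, 0, 0, 0), S = 15.
W^NE = Σw_i − S^NE + (Σα_i)·S^NE = 59 + 1.78·15 = 85.7.
Planner: ∂(Σu_j)/∂s_i = Σα_j − 1 = 1.78 > 0, so everyone contributes w_i; S^SO = 59, W^SO = 59 + 1.78·59 = 164.02.
Deadweight loss = 78.32.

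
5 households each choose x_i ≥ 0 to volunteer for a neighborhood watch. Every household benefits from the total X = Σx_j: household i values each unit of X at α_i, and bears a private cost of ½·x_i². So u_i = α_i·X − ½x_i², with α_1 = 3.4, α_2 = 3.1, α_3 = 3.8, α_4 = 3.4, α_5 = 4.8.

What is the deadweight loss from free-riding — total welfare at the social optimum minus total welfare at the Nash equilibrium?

Household i's FOC: ∂u_i/∂x_i = α_i − x_i = 0, so x_i* = α_i.
NE contributions = (3.4, 3.1, 3.8, 3.4, 4.8); X = 18.5.
W^NE = (Σα)·X − ½Σα_i² = 18.5² − ½·70.21 = 307.145.
Planner sets x_i = Σα_j = 18.5 for every i, so X^SO = 5·18.5 = 92.5.
W^SO = (Σα)·X^SO − ½·5·(Σα)² = (5/2)·18.5² = 855.625.
Deadweight loss = W^SO − W^NE = 548.48.

548.48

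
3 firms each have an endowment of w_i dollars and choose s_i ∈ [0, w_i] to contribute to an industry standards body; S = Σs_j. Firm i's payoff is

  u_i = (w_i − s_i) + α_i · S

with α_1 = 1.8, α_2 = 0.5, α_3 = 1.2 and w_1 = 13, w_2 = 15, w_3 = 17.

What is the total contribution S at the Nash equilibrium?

∂u_i/∂s_i = α_i − 1, so firm i contributes w_i if α_i > 1, else 0.
α_i > 1 for i ∈ {1, 3}; NE contributions (13, 0, 17), S = 30.

30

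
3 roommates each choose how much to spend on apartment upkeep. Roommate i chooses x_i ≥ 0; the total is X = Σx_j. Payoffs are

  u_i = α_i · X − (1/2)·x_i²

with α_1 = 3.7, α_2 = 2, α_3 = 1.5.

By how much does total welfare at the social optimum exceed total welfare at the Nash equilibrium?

Roommate i's FOC: ∂u_i/∂x_i = α_i − x_i = 0, so x_i* = α_i.
NE contributions = (3.7, 2, 1.5); X = 7.2.
W^NE = (Σα)·X − ½Σα_i² = 7.2² − ½·19.94 = 41.87.
Planner sets x_i = Σα_j = 7.2 for every i, so X^SO = 3·7.2 = 21.6.
W^SO = (Σα)·X^SO − ½·3·(Σα)² = (3/2)·7.2² = 77.76.
Deadweight loss = W^SO − W^NE = 35.89.

35.89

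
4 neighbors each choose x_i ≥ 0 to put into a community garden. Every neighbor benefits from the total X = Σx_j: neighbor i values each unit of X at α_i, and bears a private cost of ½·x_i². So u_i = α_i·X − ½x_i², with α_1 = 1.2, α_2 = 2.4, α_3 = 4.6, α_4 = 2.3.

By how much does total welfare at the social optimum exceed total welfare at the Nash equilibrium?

Neighbor i's FOC: ∂u_i/∂x_i = α_i − x_i = 0, so x_i* = α_i.
NE contributions = (1.2, 2.4, 4.6, 2.3); X = 10.5.
W^NE = (Σα)·X − ½Σα_i² = 10.5² − ½·33.65 = 93.425.
Planner sets x_i = Σα_j = 10.5 for every i, so X^SO = 4·10.5 = 42.
W^SO = (Σα)·X^SO − ½·4·(Σα)² = (4/2)·10.5² = 220.5.
Deadweight loss = W^SO − W^NE = 127.075.

127.075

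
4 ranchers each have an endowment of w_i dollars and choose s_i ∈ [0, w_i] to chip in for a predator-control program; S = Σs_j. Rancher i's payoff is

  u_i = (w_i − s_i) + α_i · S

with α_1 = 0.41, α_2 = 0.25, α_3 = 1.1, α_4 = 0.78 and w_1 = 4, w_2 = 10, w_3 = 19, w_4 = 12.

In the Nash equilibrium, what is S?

19

∂u_i/∂s_i = α_i − 1, so rancher i contributes w_i if α_i > 1, else 0.
α_i > 1 for i ∈ {3}; NE contributions (0, 0, 19, 0), S = 19.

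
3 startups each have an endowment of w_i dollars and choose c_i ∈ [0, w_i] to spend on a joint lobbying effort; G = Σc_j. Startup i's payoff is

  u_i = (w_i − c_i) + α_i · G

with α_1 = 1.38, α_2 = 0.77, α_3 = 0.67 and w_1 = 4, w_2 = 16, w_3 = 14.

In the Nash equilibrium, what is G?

∂u_i/∂c_i = α_i − 1, so startup i contributes w_i if α_i > 1, else 0.
α_i > 1 for i ∈ {1}; NE contributions (4, 0, 0), G = 4.

4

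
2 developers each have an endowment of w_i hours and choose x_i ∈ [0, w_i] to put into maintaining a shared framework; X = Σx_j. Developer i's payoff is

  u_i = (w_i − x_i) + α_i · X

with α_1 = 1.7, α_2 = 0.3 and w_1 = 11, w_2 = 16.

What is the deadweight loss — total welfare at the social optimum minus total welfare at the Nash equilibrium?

∂u_i/∂x_i = α_i − 1, so developer i contributes w_i if α_i > 1, else 0.
α_i > 1 for i ∈ {1}; NE contributions (11, 0), X = 11.
W^NE = Σw_i − X^NE + (Σα_i)·X^NE = 27 + 1·11 = 38.
Planner: ∂(Σu_j)/∂x_i = Σα_j − 1 = 1 > 0, so everyone contributes w_i; X^SO = 27, W^SO = 27 + 1·27 = 54.
Deadweight loss = 16.

16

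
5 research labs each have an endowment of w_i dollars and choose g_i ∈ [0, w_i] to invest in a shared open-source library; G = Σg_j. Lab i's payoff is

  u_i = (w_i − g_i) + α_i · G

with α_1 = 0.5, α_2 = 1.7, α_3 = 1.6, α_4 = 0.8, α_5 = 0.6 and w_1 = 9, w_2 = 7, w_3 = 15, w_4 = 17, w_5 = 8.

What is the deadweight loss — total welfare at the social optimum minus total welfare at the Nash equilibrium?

∂u_i/∂g_i = α_i − 1, so lab i contributes w_i if α_i > 1, else 0.
α_i > 1 for i ∈ {2, 3}; NE contributions (0, 7, 15, 0, 0), G = 22.
W^NE = Σw_i − G^NE + (Σα_i)·G^NE = 56 + 4.2·22 = 148.4.
Planner: ∂(Σu_j)/∂g_i = Σα_j − 1 = 4.2 > 0, so everyone contributes w_i; G^SO = 56, W^SO = 56 + 4.2·56 = 291.2.
Deadweight loss = 142.8.

142.8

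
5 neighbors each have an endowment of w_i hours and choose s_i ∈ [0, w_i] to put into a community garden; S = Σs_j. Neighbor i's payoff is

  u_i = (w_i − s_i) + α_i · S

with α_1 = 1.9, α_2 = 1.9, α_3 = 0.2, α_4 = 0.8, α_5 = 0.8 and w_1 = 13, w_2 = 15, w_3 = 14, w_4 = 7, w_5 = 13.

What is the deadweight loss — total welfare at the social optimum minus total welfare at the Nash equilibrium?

156.4

∂u_i/∂s_i = α_i − 1, so neighbor i contributes w_i if α_i > 1, else 0.
α_i > 1 for i ∈ {1, 2}; NE contributions (13, 15, 0, 0, 0), S = 28.
W^NE = Σw_i − S^NE + (Σα_i)·S^NE = 62 + 4.6·28 = 190.8.
Planner: ∂(Σu_j)/∂s_i = Σα_j − 1 = 4.6 > 0, so everyone contributes w_i; S^SO = 62, W^SO = 62 + 4.6·62 = 347.2.
Deadweight loss = 156.4.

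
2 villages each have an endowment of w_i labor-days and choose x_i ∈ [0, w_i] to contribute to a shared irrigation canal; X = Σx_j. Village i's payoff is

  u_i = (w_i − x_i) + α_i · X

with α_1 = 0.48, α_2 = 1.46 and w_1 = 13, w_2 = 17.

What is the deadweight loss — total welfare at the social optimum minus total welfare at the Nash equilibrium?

∂u_i/∂x_i = α_i − 1, so village i contributes w_i if α_i > 1, else 0.
α_i > 1 for i ∈ {2}; NE contributions (0, 17), X = 17.
W^NE = Σw_i − X^NE + (Σα_i)·X^NE = 30 + 0.94·17 = 45.98.
Planner: ∂(Σu_j)/∂x_i = Σα_j − 1 = 0.94 > 0, so everyone contributes w_i; X^SO = 30, W^SO = 30 + 0.94·30 = 58.2.
Deadweight loss = 12.22.

12.22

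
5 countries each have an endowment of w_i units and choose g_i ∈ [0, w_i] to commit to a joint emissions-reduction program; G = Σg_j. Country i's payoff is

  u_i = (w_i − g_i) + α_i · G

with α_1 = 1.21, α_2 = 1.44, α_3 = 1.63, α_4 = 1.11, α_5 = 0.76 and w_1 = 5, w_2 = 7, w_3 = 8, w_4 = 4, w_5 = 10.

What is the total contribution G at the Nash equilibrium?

24

∂u_i/∂g_i = α_i − 1, so country i contributes w_i if α_i > 1, else 0.
α_i > 1 for i ∈ {1, 2, 3, 4}; NE contributions (5, 7, 8, 4, 0), G = 24.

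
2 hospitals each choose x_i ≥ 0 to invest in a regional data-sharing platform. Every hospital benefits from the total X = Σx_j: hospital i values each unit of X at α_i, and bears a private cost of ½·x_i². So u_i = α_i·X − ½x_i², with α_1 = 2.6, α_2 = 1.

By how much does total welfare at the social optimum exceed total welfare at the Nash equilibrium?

Hospital i's FOC: ∂u_i/∂x_i = α_i − x_i = 0, so x_i* = α_i.
NE contributions = (2.6, 1); X = 3.6.
W^NE = (Σα)·X − ½Σα_i² = 3.6² − ½·7.76 = 9.08.
Planner sets x_i = Σα_j = 3.6 for every i, so X^SO = 2·3.6 = 7.2.
W^SO = (Σα)·X^SO − ½·2·(Σα)² = (2/2)·3.6² = 12.96.
Deadweight loss = W^SO − W^NE = 3.88.

3.88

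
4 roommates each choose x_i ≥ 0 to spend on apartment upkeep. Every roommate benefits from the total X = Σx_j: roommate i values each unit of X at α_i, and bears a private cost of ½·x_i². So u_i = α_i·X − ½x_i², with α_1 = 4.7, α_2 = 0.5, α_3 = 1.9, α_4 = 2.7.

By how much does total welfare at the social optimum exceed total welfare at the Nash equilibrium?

Roommate i's FOC: ∂u_i/∂x_i = α_i − x_i = 0, so x_i* = α_i.
NE contributions = (4.7, 0.5, 1.9, 2.7); X = 9.8.
W^NE = (Σα)·X − ½Σα_i² = 9.8² − ½·33.24 = 79.42.
Planner sets x_i = Σα_j = 9.8 for every i, so X^SO = 4·9.8 = 39.2.
W^SO = (Σα)·X^SO − ½·4·(Σα)² = (4/2)·9.8² = 192.08.
Deadweight loss = W^SO − W^NE = 112.66.

112.66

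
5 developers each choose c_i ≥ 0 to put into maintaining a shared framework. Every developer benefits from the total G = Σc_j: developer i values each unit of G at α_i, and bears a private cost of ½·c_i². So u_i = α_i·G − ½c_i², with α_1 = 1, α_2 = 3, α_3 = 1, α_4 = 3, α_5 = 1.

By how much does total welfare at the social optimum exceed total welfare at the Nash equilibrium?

132

Developer i's FOC: ∂u_i/∂c_i = α_i − c_i = 0, so c_i* = α_i.
NE contributions = (1, 3, 1, 3, 1); G = 9.
W^NE = (Σα)·G − ½Σα_i² = 9² − ½·21 = 70.5.
Planner sets c_i = Σα_j = 9 for every i, so G^SO = 5·9 = 45.
W^SO = (Σα)·G^SO − ½·5·(Σα)² = (5/2)·9² = 202.5.
Deadweight loss = W^SO − W^NE = 132.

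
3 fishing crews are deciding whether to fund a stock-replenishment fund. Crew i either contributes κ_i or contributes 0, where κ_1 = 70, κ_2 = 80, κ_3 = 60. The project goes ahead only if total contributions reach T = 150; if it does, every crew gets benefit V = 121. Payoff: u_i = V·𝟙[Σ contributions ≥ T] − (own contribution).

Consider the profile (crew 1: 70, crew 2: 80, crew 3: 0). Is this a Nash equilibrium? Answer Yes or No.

Yes

Total = 150 ≥ 150: provided.
Crew 1 (pledges 70, payoff 51): dropping to 0 → total 80, payoff 0. No gain.
Crew 2 (pledges 80, payoff 41): dropping to 0 → total 70, payoff 0. No gain.
Crew 3 (pledges 0, payoff 121): pledging 60 → total 210, payoff 61. No gain.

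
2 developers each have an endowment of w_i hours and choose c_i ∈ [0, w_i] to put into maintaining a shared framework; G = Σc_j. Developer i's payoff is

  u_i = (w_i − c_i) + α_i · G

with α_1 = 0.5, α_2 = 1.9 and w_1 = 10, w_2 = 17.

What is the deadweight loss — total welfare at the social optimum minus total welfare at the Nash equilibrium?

14

∂u_i/∂c_i = α_i − 1, so developer i contributes w_i if α_i > 1, else 0.
α_i > 1 for i ∈ {2}; NE contributions (0, 17), G = 17.
W^NE = Σw_i − G^NE + (Σα_i)·G^NE = 27 + 1.4·17 = 50.8.
Planner: ∂(Σu_j)/∂c_i = Σα_j − 1 = 1.4 > 0, so everyone contributes w_i; G^SO = 27, W^SO = 27 + 1.4·27 = 64.8.
Deadweight loss = 14.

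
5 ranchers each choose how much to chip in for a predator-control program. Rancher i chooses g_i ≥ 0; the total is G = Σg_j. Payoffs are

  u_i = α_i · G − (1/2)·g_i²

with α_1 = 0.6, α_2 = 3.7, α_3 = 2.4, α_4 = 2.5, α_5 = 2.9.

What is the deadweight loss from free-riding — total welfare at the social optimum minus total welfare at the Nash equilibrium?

Rancher i's FOC: ∂u_i/∂g_i = α_i − g_i = 0, so g_i* = α_i.
NE contributions = (0.6, 3.7, 2.4, 2.5, 2.9); G = 12.1.
W^NE = (Σα)·G − ½Σα_i² = 12.1² − ½·34.47 = 129.175.
Planner sets g_i = Σα_j = 12.1 for every i, so G^SO = 5·12.1 = 60.5.
W^SO = (Σα)·G^SO − ½·5·(Σα)² = (5/2)·12.1² = 366.025.
Deadweight loss = W^SO − W^NE = 236.85.

236.85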